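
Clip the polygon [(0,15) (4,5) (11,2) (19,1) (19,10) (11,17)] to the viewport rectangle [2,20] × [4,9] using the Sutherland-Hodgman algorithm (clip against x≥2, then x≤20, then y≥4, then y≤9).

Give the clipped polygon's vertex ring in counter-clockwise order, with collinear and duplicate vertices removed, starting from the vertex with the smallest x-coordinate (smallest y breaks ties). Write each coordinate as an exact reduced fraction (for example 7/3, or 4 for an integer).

Clipped polygon: [(12/5,9) (4,5) (19/3,4) (19,4) (19,9)]

1. After x ≥ 2: [(2,169/11) (2,10) (4,5) (11,2) (19,1) (19,10) (11,17)]
2. After x ≤ 20: [(2,169/11) (2,10) (4,5) (11,2) (19,1) (19,10) (11,17)]
3. After y ≥ 4: [(2,169/11) (2,10) (4,5) (19/3,4) (19,4) (19,10) (11,17)]
4. After y ≤ 9: [(12/5,9) (4,5) (19/3,4) (19,4) (19,9)]
5. Canonical ring: [(12/5,9) (4,5) (19/3,4) (19,4) (19,9)]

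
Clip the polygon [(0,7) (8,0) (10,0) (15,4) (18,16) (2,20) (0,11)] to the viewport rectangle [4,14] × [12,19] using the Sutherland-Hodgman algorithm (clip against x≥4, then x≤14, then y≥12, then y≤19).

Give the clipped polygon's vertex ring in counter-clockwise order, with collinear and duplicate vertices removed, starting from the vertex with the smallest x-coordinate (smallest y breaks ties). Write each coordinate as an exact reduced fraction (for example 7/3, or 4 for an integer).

1. After x ≥ 4: [(4,7/2) (8,0) (10,0) (15,4) (18,16) (4,39/2)]
2. After x ≤ 14: [(4,7/2) (8,0) (10,0) (14,16/5) (14,17) (4,39/2)]
3. After y ≥ 12: [(4,12) (14,12) (14,17) (4,39/2)]
4. After y ≤ 19: [(4,19) (4,12) (14,12) (14,17) (6,19)]
5. Canonical ring: [(4,12) (14,12) (14,17) (6,19) (4,19)]

Clipped polygon: [(4,12) (14,12) (14,17) (6,19) (4,19)]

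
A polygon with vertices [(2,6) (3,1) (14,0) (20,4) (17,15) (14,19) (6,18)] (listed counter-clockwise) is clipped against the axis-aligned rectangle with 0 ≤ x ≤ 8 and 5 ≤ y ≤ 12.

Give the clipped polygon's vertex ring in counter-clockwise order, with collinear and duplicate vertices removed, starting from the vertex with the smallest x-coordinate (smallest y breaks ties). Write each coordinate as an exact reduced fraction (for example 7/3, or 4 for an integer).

Clipped polygon: [(2,6) (11/5,5) (8,5) (8,12) (4,12)]

1. After x ≥ 0: [(2,6) (3,1) (14,0) (20,4) (17,15) (14,19) (6,18)]
2. After x ≤ 8: [(2,6) (3,1) (8,6/11) (8,73/4) (6,18)]
3. After y ≥ 5: [(2,6) (11/5,5) (8,5) (8,73/4) (6,18)]
4. After y ≤ 12: [(4,12) (2,6) (11/5,5) (8,5) (8,12)]
5. Canonical ring: [(2,6) (11/5,5) (8,5) (8,12) (4,12)]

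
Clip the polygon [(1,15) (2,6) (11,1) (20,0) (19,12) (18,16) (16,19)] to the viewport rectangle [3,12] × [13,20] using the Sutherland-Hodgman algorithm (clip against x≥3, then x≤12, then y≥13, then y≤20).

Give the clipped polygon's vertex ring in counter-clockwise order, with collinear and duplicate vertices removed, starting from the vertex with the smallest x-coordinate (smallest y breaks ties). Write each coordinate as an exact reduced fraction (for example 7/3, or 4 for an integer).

1. After x ≥ 3: [(3,233/15) (3,49/9) (11,1) (20,0) (19,12) (18,16) (16,19)]
2. After x ≤ 12: [(12,269/15) (3,233/15) (3,49/9) (11,1) (12,8/9)]
3. After y ≥ 13: [(12,13) (12,269/15) (3,233/15) (3,13)]
4. After y ≤ 20: [(12,13) (12,269/15) (3,233/15) (3,13)]
5. Canonical ring: [(3,13) (12,13) (12,269/15) (3,233/15)]

Clipped polygon: [(3,13) (12,13) (12,269/15) (3,233/15)]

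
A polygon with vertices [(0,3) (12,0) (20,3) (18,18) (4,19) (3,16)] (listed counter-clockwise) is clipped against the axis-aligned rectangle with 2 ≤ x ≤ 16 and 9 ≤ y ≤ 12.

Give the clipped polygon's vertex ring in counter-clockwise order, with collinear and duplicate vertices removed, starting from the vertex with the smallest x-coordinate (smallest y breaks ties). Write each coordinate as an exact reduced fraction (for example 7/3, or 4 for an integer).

1. After x ≥ 2: [(2,35/3) (2,5/2) (12,0) (20,3) (18,18) (4,19) (3,16)]
2. After x ≤ 16: [(2,35/3) (2,5/2) (12,0) (16,3/2) (16,127/7) (4,19) (3,16)]
3. After y ≥ 9: [(2,35/3) (2,9) (16,9) (16,127/7) (4,19) (3,16)]
4. After y ≤ 12: [(27/13,12) (2,35/3) (2,9) (16,9) (16,12)]
5. Canonical ring: [(2,9) (16,9) (16,12) (27/13,12) (2,35/3)]

Clipped polygon: [(2,9) (16,9) (16,12) (27/13,12) (2,35/3)]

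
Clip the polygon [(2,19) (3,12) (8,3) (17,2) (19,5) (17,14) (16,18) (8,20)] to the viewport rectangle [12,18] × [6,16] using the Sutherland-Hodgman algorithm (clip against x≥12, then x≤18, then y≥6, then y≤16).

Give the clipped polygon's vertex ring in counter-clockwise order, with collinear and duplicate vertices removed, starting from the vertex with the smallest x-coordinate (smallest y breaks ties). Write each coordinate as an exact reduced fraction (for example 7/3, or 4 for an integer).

1. After x ≥ 12: [(12,23/9) (17,2) (19,5) (17,14) (16,18) (12,19)]
2. After x ≤ 18: [(12,23/9) (17,2) (18,7/2) (18,19/2) (17,14) (16,18) (12,19)]
3. After y ≥ 6: [(12,6) (18,6) (18,19/2) (17,14) (16,18) (12,19)]
4. After y ≤ 16: [(12,16) (12,6) (18,6) (18,19/2) (17,14) (33/2,16)]
5. Canonical ring: [(12,6) (18,6) (18,19/2) (17,14) (33/2,16) (12,16)]

Clipped polygon: [(12,6) (18,6) (18,19/2) (17,14) (33/2,16) (12,16)]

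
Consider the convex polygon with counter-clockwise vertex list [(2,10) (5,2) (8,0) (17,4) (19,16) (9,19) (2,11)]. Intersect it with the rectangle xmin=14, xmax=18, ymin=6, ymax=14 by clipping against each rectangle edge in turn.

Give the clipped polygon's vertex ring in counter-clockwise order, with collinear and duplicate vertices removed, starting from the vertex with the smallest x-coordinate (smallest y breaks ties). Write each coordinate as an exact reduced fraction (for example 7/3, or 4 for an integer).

1. After x ≥ 14: [(14,8/3) (17,4) (19,16) (14,35/2)]
2. After x ≤ 18: [(14,8/3) (17,4) (18,10) (18,163/10) (14,35/2)]
3. After y ≥ 6: [(14,6) (52/3,6) (18,10) (18,163/10) (14,35/2)]
4. After y ≤ 14: [(14,14) (14,6) (52/3,6) (18,10) (18,14)]
5. Canonical ring: [(14,6) (52/3,6) (18,10) (18,14) (14,14)]

Clipped polygon: [(14,6) (52/3,6) (18,10) (18,14) (14,14)]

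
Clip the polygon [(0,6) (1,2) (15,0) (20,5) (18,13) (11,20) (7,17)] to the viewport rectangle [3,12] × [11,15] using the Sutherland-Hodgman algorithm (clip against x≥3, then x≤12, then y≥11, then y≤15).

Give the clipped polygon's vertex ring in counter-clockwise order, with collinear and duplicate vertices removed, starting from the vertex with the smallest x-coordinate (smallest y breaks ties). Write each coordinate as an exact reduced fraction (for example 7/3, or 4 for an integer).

Clipped polygon: [(35/11,11) (12,11) (12,15) (63/11,15)]

1. After x ≥ 3: [(3,75/7) (3,12/7) (15,0) (20,5) (18,13) (11,20) (7,17)]
2. After x ≤ 12: [(3,75/7) (3,12/7) (12,3/7) (12,19) (11,20) (7,17)]
3. After y ≥ 11: [(35/11,11) (12,11) (12,19) (11,20) (7,17)]
4. After y ≤ 15: [(63/11,15) (35/11,11) (12,11) (12,15)]
5. Canonical ring: [(35/11,11) (12,11) (12,15) (63/11,15)]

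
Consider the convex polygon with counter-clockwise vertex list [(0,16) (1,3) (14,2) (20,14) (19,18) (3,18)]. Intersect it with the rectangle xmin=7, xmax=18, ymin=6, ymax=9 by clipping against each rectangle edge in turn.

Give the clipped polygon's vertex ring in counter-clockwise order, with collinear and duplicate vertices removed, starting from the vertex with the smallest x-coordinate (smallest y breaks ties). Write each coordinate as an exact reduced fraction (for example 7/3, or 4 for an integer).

Clipped polygon: [(7,6) (16,6) (35/2,9) (7,9)]

1. After x ≥ 7: [(7,33/13) (14,2) (20,14) (19,18) (7,18)]
2. After x ≤ 18: [(7,33/13) (14,2) (18,10) (18,18) (7,18)]
3. After y ≥ 6: [(7,6) (16,6) (18,10) (18,18) (7,18)]
4. After y ≤ 9: [(7,9) (7,6) (16,6) (35/2,9)]
5. Canonical ring: [(7,6) (16,6) (35/2,9) (7,9)]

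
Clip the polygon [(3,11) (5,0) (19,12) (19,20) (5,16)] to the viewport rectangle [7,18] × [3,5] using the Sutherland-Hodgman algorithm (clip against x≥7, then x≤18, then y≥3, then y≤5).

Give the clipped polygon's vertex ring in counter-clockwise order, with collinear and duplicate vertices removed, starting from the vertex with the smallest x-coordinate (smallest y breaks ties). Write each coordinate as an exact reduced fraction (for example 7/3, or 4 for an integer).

Clipped polygon: [(7,3) (17/2,3) (65/6,5) (7,5)]

1. After x ≥ 7: [(7,12/7) (19,12) (19,20) (7,116/7)]
2. After x ≤ 18: [(7,12/7) (18,78/7) (18,138/7) (7,116/7)]
3. After y ≥ 3: [(7,3) (17/2,3) (18,78/7) (18,138/7) (7,116/7)]
4. After y ≤ 5: [(7,5) (7,3) (17/2,3) (65/6,5)]
5. Canonical ring: [(7,3) (17/2,3) (65/6,5) (7,5)]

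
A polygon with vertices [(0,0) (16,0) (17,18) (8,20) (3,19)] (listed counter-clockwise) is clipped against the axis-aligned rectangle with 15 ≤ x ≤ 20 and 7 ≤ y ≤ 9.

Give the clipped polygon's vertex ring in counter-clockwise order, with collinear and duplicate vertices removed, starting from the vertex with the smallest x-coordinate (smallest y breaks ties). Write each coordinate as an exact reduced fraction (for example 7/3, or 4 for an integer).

Clipped polygon: [(15,7) (295/18,7) (33/2,9) (15,9)]

1. After x ≥ 15: [(15,0) (16,0) (17,18) (15,166/9)]
2. After x ≤ 20: [(15,0) (16,0) (17,18) (15,166/9)]
3. After y ≥ 7: [(15,7) (295/18,7) (17,18) (15,166/9)]
4. After y ≤ 9: [(15,9) (15,7) (295/18,7) (33/2,9)]
5. Canonical ring: [(15,7) (295/18,7) (33/2,9) (15,9)]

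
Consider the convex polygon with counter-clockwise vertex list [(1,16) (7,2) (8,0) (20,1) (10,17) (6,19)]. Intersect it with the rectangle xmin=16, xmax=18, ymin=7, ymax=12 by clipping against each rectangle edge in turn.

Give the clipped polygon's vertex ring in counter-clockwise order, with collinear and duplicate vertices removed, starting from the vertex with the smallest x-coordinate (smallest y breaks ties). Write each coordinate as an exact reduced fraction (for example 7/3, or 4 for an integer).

1. After x ≥ 16: [(16,2/3) (20,1) (16,37/5)]
2. After x ≤ 18: [(16,2/3) (18,5/6) (18,21/5) (16,37/5)]
3. After y ≥ 7: [(16,7) (65/4,7) (16,37/5)]
4. After y ≤ 12: [(16,7) (65/4,7) (16,37/5)]
5. Canonical ring: [(16,7) (65/4,7) (16,37/5)]

Clipped polygon: [(16,7) (65/4,7) (16,37/5)]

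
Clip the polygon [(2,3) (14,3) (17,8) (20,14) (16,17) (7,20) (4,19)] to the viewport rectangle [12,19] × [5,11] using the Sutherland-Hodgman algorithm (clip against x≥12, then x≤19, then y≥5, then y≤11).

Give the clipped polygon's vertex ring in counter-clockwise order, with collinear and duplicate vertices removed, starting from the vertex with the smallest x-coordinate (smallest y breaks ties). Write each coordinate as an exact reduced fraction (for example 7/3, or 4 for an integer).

1. After x ≥ 12: [(12,3) (14,3) (17,8) (20,14) (16,17) (12,55/3)]
2. After x ≤ 19: [(12,3) (14,3) (17,8) (19,12) (19,59/4) (16,17) (12,55/3)]
3. After y ≥ 5: [(12,5) (76/5,5) (17,8) (19,12) (19,59/4) (16,17) (12,55/3)]
4. After y ≤ 11: [(12,11) (12,5) (76/5,5) (17,8) (37/2,11)]
5. Canonical ring: [(12,5) (76/5,5) (17,8) (37/2,11) (12,11)]

Clipped polygon: [(12,5) (76/5,5) (17,8) (37/2,11) (12,11)]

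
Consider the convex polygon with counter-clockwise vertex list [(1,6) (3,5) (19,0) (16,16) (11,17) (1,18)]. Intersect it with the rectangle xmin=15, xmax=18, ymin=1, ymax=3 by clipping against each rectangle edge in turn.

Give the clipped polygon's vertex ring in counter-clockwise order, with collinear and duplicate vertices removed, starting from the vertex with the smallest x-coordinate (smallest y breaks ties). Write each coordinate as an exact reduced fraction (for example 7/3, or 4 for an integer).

Clipped polygon: [(15,5/4) (79/5,1) (18,1) (18,3) (15,3)]

1. After x ≥ 15: [(15,5/4) (19,0) (16,16) (15,81/5)]
2. After x ≤ 18: [(15,5/4) (18,5/16) (18,16/3) (16,16) (15,81/5)]
3. After y ≥ 1: [(15,5/4) (79/5,1) (18,1) (18,16/3) (16,16) (15,81/5)]
4. After y ≤ 3: [(15,3) (15,5/4) (79/5,1) (18,1) (18,3)]
5. Canonical ring: [(15,5/4) (79/5,1) (18,1) (18,3) (15,3)]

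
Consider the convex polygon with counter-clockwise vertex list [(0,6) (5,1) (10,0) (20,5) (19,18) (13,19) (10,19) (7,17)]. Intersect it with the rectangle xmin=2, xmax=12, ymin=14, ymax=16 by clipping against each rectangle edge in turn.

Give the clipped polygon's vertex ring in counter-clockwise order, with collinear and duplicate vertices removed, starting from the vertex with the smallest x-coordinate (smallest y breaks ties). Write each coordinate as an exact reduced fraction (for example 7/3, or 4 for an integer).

Clipped polygon: [(56/11,14) (12,14) (12,16) (70/11,16)]

1. After x ≥ 2: [(2,64/7) (2,4) (5,1) (10,0) (20,5) (19,18) (13,19) (10,19) (7,17)]
2. After x ≤ 12: [(2,64/7) (2,4) (5,1) (10,0) (12,1) (12,19) (10,19) (7,17)]
3. After y ≥ 14: [(56/11,14) (12,14) (12,19) (10,19) (7,17)]
4. After y ≤ 16: [(70/11,16) (56/11,14) (12,14) (12,16)]
5. Canonical ring: [(56/11,14) (12,14) (12,16) (70/11,16)]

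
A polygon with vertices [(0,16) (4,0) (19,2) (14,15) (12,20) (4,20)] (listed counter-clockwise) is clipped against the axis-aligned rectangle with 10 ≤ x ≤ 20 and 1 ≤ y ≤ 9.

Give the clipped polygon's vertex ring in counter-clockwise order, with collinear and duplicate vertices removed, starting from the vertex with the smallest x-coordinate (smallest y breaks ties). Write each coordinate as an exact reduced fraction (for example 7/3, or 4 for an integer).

Clipped polygon: [(10,1) (23/2,1) (19,2) (212/13,9) (10,9)]

1. After x ≥ 10: [(10,4/5) (19,2) (14,15) (12,20) (10,20)]
2. After x ≤ 20: [(10,4/5) (19,2) (14,15) (12,20) (10,20)]
3. After y ≥ 1: [(10,1) (23/2,1) (19,2) (14,15) (12,20) (10,20)]
4. After y ≤ 9: [(10,9) (10,1) (23/2,1) (19,2) (212/13,9)]
5. Canonical ring: [(10,1) (23/2,1) (19,2) (212/13,9) (10,9)]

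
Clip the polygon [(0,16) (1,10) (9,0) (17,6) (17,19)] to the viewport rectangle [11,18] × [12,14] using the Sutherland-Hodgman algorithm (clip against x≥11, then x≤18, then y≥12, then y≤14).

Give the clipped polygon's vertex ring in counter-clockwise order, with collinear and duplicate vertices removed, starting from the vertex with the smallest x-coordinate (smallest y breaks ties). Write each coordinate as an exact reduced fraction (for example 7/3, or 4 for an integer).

Clipped polygon: [(11,12) (17,12) (17,14) (11,14)]

1. After x ≥ 11: [(11,305/17) (11,3/2) (17,6) (17,19)]
2. After x ≤ 18: [(11,305/17) (11,3/2) (17,6) (17,19)]
3. After y ≥ 12: [(11,305/17) (11,12) (17,12) (17,19)]
4. After y ≤ 14: [(11,14) (11,12) (17,12) (17,14)]
5. Canonical ring: [(11,12) (17,12) (17,14) (11,14)]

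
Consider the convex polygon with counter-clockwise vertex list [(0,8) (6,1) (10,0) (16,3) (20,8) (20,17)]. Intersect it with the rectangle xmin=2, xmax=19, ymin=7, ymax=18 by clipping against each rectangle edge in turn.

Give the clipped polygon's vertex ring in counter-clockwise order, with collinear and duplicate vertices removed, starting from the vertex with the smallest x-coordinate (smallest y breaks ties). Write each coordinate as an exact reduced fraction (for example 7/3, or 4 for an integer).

1. After x ≥ 2: [(2,89/10) (2,17/3) (6,1) (10,0) (16,3) (20,8) (20,17)]
2. After x ≤ 19: [(19,331/20) (2,89/10) (2,17/3) (6,1) (10,0) (16,3) (19,27/4)]
3. After y ≥ 7: [(19,7) (19,331/20) (2,89/10) (2,7)]
4. After y ≤ 18: [(19,7) (19,331/20) (2,89/10) (2,7)]
5. Canonical ring: [(2,7) (19,7) (19,331/20) (2,89/10)]

Clipped polygon: [(2,7) (19,7) (19,331/20) (2,89/10)]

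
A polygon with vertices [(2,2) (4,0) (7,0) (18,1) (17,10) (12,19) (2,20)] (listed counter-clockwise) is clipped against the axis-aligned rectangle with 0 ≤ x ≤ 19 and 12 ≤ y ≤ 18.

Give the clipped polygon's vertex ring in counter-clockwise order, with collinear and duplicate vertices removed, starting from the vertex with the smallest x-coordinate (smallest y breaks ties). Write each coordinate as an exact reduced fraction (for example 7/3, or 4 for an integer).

1. After x ≥ 0: [(2,2) (4,0) (7,0) (18,1) (17,10) (12,19) (2,20)]
2. After x ≤ 19: [(2,2) (4,0) (7,0) (18,1) (17,10) (12,19) (2,20)]
3. After y ≥ 12: [(2,12) (143/9,12) (12,19) (2,20)]
4. After y ≤ 18: [(2,18) (2,12) (143/9,12) (113/9,18)]
5. Canonical ring: [(2,12) (143/9,12) (113/9,18) (2,18)]

Clipped polygon: [(2,12) (143/9,12) (113/9,18) (2,18)]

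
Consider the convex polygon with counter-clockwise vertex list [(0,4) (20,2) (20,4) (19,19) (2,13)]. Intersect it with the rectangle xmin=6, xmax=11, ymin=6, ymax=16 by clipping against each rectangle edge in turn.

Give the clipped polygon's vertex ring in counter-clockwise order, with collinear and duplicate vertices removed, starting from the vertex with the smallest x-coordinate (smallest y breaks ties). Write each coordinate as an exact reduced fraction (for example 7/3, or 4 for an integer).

1. After x ≥ 6: [(6,17/5) (20,2) (20,4) (19,19) (6,245/17)]
2. After x ≤ 11: [(6,17/5) (11,29/10) (11,275/17) (6,245/17)]
3. After y ≥ 6: [(6,6) (11,6) (11,275/17) (6,245/17)]
4. After y ≤ 16: [(6,6) (11,6) (11,16) (21/2,16) (6,245/17)]
5. Canonical ring: [(6,6) (11,6) (11,16) (21/2,16) (6,245/17)]

Clipped polygon: [(6,6) (11,6) (11,16) (21/2,16) (6,245/17)]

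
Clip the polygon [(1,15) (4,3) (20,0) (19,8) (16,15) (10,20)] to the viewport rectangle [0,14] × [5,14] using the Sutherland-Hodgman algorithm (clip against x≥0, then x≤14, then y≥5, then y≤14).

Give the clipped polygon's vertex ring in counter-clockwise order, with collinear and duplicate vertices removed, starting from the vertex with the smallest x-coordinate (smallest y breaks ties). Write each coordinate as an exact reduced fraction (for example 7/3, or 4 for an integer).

1. After x ≥ 0: [(1,15) (4,3) (20,0) (19,8) (16,15) (10,20)]
2. After x ≤ 14: [(1,15) (4,3) (14,9/8) (14,50/3) (10,20)]
3. After y ≥ 5: [(1,15) (7/2,5) (14,5) (14,50/3) (10,20)]
4. After y ≤ 14: [(5/4,14) (7/2,5) (14,5) (14,14)]
5. Canonical ring: [(5/4,14) (7/2,5) (14,5) (14,14)]

Clipped polygon: [(5/4,14) (7/2,5) (14,5) (14,14)]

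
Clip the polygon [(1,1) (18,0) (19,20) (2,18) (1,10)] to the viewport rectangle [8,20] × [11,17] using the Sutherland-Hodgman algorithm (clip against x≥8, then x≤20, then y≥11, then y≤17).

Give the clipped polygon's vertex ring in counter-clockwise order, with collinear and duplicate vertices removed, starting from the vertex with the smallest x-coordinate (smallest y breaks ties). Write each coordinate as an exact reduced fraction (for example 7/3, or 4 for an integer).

1. After x ≥ 8: [(8,10/17) (18,0) (19,20) (8,318/17)]
2. After x ≤ 20: [(8,10/17) (18,0) (19,20) (8,318/17)]
3. After y ≥ 11: [(8,11) (371/20,11) (19,20) (8,318/17)]
4. After y ≤ 17: [(8,17) (8,11) (371/20,11) (377/20,17)]
5. Canonical ring: [(8,11) (371/20,11) (377/20,17) (8,17)]

Clipped polygon: [(8,11) (371/20,11) (377/20,17) (8,17)]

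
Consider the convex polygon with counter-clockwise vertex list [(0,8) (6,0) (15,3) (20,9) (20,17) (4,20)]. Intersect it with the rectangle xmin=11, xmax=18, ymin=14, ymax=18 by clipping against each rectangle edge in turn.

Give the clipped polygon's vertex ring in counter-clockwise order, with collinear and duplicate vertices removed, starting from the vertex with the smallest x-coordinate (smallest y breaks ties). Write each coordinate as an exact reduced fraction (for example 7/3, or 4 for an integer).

Clipped polygon: [(11,14) (18,14) (18,139/8) (44/3,18) (11,18)]

1. After x ≥ 11: [(11,5/3) (15,3) (20,9) (20,17) (11,299/16)]
2. After x ≤ 18: [(11,5/3) (15,3) (18,33/5) (18,139/8) (11,299/16)]
3. After y ≥ 14: [(11,14) (18,14) (18,139/8) (11,299/16)]
4. After y ≤ 18: [(11,18) (11,14) (18,14) (18,139/8) (44/3,18)]
5. Canonical ring: [(11,14) (18,14) (18,139/8) (44/3,18) (11,18)]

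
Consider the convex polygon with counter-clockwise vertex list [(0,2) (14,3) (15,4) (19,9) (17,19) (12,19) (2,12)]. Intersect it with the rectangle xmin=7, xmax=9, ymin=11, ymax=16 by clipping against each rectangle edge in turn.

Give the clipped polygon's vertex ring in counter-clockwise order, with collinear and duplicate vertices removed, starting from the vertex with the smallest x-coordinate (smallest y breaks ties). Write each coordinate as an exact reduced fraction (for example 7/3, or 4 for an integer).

Clipped polygon: [(7,11) (9,11) (9,16) (54/7,16) (7,31/2)]

1. After x ≥ 7: [(7,5/2) (14,3) (15,4) (19,9) (17,19) (12,19) (7,31/2)]
2. After x ≤ 9: [(7,5/2) (9,37/14) (9,169/10) (7,31/2)]
3. After y ≥ 11: [(7,11) (9,11) (9,169/10) (7,31/2)]
4. After y ≤ 16: [(7,11) (9,11) (9,16) (54/7,16) (7,31/2)]
5. Canonical ring: [(7,11) (9,11) (9,16) (54/7,16) (7,31/2)]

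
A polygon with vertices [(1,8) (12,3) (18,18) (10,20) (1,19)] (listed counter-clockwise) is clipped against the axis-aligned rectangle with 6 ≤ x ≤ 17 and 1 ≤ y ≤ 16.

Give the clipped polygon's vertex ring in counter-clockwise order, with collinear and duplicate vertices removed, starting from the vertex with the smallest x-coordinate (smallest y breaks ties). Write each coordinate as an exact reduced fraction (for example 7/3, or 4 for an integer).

1. After x ≥ 6: [(6,63/11) (12,3) (18,18) (10,20) (6,176/9)]
2. After x ≤ 17: [(6,63/11) (12,3) (17,31/2) (17,73/4) (10,20) (6,176/9)]
3. After y ≥ 1: [(6,63/11) (12,3) (17,31/2) (17,73/4) (10,20) (6,176/9)]
4. After y ≤ 16: [(6,16) (6,63/11) (12,3) (17,31/2) (17,16)]
5. Canonical ring: [(6,63/11) (12,3) (17,31/2) (17,16) (6,16)]

Clipped polygon: [(6,63/11) (12,3) (17,31/2) (17,16) (6,16)]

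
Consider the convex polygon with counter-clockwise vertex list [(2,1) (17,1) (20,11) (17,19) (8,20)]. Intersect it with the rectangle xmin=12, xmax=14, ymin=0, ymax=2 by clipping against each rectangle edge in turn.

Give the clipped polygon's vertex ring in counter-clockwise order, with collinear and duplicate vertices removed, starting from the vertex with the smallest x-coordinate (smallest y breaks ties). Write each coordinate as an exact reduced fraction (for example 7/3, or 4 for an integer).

1. After x ≥ 12: [(12,1) (17,1) (20,11) (17,19) (12,176/9)]
2. After x ≤ 14: [(12,1) (14,1) (14,58/3) (12,176/9)]
3. After y ≥ 0: [(12,1) (14,1) (14,58/3) (12,176/9)]
4. After y ≤ 2: [(12,2) (12,1) (14,1) (14,2)]
5. Canonical ring: [(12,1) (14,1) (14,2) (12,2)]

Clipped polygon: [(12,1) (14,1) (14,2) (12,2)]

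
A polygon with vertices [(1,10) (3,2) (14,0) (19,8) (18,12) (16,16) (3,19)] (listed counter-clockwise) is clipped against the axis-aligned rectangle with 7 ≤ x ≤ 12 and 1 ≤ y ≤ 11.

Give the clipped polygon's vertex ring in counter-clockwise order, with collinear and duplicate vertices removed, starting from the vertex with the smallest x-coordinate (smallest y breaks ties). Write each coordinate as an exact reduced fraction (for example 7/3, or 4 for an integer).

Clipped polygon: [(7,14/11) (17/2,1) (12,1) (12,11) (7,11)]

1. After x ≥ 7: [(7,14/11) (14,0) (19,8) (18,12) (16,16) (7,235/13)]
2. After x ≤ 12: [(7,14/11) (12,4/11) (12,220/13) (7,235/13)]
3. After y ≥ 1: [(7,14/11) (17/2,1) (12,1) (12,220/13) (7,235/13)]
4. After y ≤ 11: [(7,11) (7,14/11) (17/2,1) (12,1) (12,11)]
5. Canonical ring: [(7,14/11) (17/2,1) (12,1) (12,11) (7,11)]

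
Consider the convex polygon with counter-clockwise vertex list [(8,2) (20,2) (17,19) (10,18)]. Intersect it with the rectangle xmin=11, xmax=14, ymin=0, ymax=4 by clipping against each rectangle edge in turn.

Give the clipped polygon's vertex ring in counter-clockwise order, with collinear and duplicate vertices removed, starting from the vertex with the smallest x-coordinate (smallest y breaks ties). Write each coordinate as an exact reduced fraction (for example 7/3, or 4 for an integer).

1. After x ≥ 11: [(11,2) (20,2) (17,19) (11,127/7)]
2. After x ≤ 14: [(11,2) (14,2) (14,130/7) (11,127/7)]
3. After y ≥ 0: [(11,2) (14,2) (14,130/7) (11,127/7)]
4. After y ≤ 4: [(11,4) (11,2) (14,2) (14,4)]
5. Canonical ring: [(11,2) (14,2) (14,4) (11,4)]

Clipped polygon: [(11,2) (14,2) (14,4) (11,4)]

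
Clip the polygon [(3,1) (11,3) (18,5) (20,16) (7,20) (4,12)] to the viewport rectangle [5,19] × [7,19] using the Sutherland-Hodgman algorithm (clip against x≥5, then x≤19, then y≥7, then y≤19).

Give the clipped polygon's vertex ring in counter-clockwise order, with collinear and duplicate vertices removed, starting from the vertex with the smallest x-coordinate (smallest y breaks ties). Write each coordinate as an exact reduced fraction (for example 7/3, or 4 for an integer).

Clipped polygon: [(5,7) (202/11,7) (19,21/2) (19,212/13) (41/4,19) (53/8,19) (5,44/3)]

1. After x ≥ 5: [(5,3/2) (11,3) (18,5) (20,16) (7,20) (5,44/3)]
2. After x ≤ 19: [(5,3/2) (11,3) (18,5) (19,21/2) (19,212/13) (7,20) (5,44/3)]
3. After y ≥ 7: [(5,7) (202/11,7) (19,21/2) (19,212/13) (7,20) (5,44/3)]
4. After y ≤ 19: [(5,7) (202/11,7) (19,21/2) (19,212/13) (41/4,19) (53/8,19) (5,44/3)]
5. Canonical ring: [(5,7) (202/11,7) (19,21/2) (19,212/13) (41/4,19) (53/8,19) (5,44/3)]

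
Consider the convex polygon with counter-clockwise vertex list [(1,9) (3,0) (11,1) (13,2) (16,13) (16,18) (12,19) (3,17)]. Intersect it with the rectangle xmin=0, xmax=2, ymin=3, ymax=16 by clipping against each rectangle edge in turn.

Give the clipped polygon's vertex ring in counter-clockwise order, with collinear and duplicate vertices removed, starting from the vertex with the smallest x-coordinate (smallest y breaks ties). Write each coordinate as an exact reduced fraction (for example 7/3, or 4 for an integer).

Clipped polygon: [(1,9) (2,9/2) (2,13)]

1. After x ≥ 0: [(1,9) (3,0) (11,1) (13,2) (16,13) (16,18) (12,19) (3,17)]
2. After x ≤ 2: [(2,13) (1,9) (2,9/2)]
3. After y ≥ 3: [(2,13) (1,9) (2,9/2)]
4. After y ≤ 16: [(2,13) (1,9) (2,9/2)]
5. Canonical ring: [(1,9) (2,9/2) (2,13)]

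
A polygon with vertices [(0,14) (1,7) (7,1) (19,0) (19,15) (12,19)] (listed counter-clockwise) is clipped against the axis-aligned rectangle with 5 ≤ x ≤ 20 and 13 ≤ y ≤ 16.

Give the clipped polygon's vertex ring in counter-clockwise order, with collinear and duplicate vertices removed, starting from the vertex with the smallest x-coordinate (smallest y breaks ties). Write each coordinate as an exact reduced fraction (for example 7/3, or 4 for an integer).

1. After x ≥ 5: [(5,193/12) (5,3) (7,1) (19,0) (19,15) (12,19)]
2. After x ≤ 20: [(5,193/12) (5,3) (7,1) (19,0) (19,15) (12,19)]
3. After y ≥ 13: [(5,193/12) (5,13) (19,13) (19,15) (12,19)]
4. After y ≤ 16: [(5,16) (5,13) (19,13) (19,15) (69/4,16)]
5. Canonical ring: [(5,13) (19,13) (19,15) (69/4,16) (5,16)]

Clipped polygon: [(5,13) (19,13) (19,15) (69/4,16) (5,16)]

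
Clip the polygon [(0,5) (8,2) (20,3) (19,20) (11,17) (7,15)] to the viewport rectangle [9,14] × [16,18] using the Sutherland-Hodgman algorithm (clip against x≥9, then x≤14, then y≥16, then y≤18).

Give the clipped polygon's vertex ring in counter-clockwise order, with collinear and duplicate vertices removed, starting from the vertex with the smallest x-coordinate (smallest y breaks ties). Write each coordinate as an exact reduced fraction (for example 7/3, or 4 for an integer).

Clipped polygon: [(9,16) (14,16) (14,18) (41/3,18) (11,17)]

1. After x ≥ 9: [(9,25/12) (20,3) (19,20) (11,17) (9,16)]
2. After x ≤ 14: [(9,25/12) (14,5/2) (14,145/8) (11,17) (9,16)]
3. After y ≥ 16: [(9,16) (14,16) (14,145/8) (11,17) (9,16)]
4. After y ≤ 18: [(9,16) (14,16) (14,18) (41/3,18) (11,17) (9,16)]
5. Canonical ring: [(9,16) (14,16) (14,18) (41/3,18) (11,17)]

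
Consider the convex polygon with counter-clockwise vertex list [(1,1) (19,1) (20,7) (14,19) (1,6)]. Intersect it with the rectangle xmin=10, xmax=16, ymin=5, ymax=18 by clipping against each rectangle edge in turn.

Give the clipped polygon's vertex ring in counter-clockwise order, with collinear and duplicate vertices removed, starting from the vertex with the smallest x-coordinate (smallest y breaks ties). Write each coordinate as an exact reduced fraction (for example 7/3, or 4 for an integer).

1. After x ≥ 10: [(10,1) (19,1) (20,7) (14,19) (10,15)]
2. After x ≤ 16: [(10,1) (16,1) (16,15) (14,19) (10,15)]
3. After y ≥ 5: [(10,5) (16,5) (16,15) (14,19) (10,15)]
4. After y ≤ 18: [(10,5) (16,5) (16,15) (29/2,18) (13,18) (10,15)]
5. Canonical ring: [(10,5) (16,5) (16,15) (29/2,18) (13,18) (10,15)]

Clipped polygon: [(10,5) (16,5) (16,15) (29/2,18) (13,18) (10,15)]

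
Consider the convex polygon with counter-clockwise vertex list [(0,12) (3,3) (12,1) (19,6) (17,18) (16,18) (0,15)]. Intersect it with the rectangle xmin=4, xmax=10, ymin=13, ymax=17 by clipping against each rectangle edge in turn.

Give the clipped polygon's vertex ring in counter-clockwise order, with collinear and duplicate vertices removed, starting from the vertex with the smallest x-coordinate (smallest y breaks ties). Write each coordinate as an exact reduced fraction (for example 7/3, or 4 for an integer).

1. After x ≥ 4: [(4,25/9) (12,1) (19,6) (17,18) (16,18) (4,63/4)]
2. After x ≤ 10: [(4,25/9) (10,13/9) (10,135/8) (4,63/4)]
3. After y ≥ 13: [(4,13) (10,13) (10,135/8) (4,63/4)]
4. After y ≤ 17: [(4,13) (10,13) (10,135/8) (4,63/4)]
5. Canonical ring: [(4,13) (10,13) (10,135/8) (4,63/4)]

Clipped polygon: [(4,13) (10,13) (10,135/8) (4,63/4)]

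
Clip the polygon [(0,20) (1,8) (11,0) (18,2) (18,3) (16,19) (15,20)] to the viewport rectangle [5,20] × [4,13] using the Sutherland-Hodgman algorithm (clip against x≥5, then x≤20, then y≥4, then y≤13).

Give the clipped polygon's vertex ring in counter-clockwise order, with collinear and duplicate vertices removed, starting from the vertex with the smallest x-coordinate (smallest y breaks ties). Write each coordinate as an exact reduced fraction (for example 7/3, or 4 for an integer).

1. After x ≥ 5: [(5,20) (5,24/5) (11,0) (18,2) (18,3) (16,19) (15,20)]
2. After x ≤ 20: [(5,20) (5,24/5) (11,0) (18,2) (18,3) (16,19) (15,20)]
3. After y ≥ 4: [(5,20) (5,24/5) (6,4) (143/8,4) (16,19) (15,20)]
4. After y ≤ 13: [(5,13) (5,24/5) (6,4) (143/8,4) (67/4,13)]
5. Canonical ring: [(5,24/5) (6,4) (143/8,4) (67/4,13) (5,13)]

Clipped polygon: [(5,24/5) (6,4) (143/8,4) (67/4,13) (5,13)]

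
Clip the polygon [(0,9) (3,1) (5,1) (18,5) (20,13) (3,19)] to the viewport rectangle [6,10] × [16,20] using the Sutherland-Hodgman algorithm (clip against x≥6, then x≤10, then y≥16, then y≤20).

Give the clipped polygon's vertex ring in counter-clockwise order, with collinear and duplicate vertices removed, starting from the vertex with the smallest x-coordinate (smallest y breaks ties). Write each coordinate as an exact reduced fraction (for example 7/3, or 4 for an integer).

1. After x ≥ 6: [(6,17/13) (18,5) (20,13) (6,305/17)]
2. After x ≤ 10: [(6,17/13) (10,33/13) (10,281/17) (6,305/17)]
3. After y ≥ 16: [(6,16) (10,16) (10,281/17) (6,305/17)]
4. After y ≤ 20: [(6,16) (10,16) (10,281/17) (6,305/17)]
5. Canonical ring: [(6,16) (10,16) (10,281/17) (6,305/17)]

Clipped polygon: [(6,16) (10,16) (10,281/17) (6,305/17)]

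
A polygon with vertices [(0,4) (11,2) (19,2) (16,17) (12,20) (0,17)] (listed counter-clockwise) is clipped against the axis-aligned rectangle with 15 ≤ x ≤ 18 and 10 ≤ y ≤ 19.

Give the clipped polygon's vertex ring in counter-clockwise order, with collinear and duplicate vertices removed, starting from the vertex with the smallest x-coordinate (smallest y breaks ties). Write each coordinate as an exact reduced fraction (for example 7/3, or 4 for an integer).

1. After x ≥ 15: [(15,2) (19,2) (16,17) (15,71/4)]
2. After x ≤ 18: [(15,2) (18,2) (18,7) (16,17) (15,71/4)]
3. After y ≥ 10: [(15,10) (87/5,10) (16,17) (15,71/4)]
4. After y ≤ 19: [(15,10) (87/5,10) (16,17) (15,71/4)]
5. Canonical ring: [(15,10) (87/5,10) (16,17) (15,71/4)]

Clipped polygon: [(15,10) (87/5,10) (16,17) (15,71/4)]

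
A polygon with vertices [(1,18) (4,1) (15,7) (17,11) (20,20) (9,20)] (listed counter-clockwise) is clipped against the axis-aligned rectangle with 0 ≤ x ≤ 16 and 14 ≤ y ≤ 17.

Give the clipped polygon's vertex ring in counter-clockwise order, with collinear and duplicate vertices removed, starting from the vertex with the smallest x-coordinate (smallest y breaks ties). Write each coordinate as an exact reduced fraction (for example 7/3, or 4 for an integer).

1. After x ≥ 0: [(1,18) (4,1) (15,7) (17,11) (20,20) (9,20)]
2. After x ≤ 16: [(1,18) (4,1) (15,7) (16,9) (16,20) (9,20)]
3. After y ≥ 14: [(1,18) (29/17,14) (16,14) (16,20) (9,20)]
4. After y ≤ 17: [(20/17,17) (29/17,14) (16,14) (16,17)]
5. Canonical ring: [(20/17,17) (29/17,14) (16,14) (16,17)]

Clipped polygon: [(20/17,17) (29/17,14) (16,14) (16,17)]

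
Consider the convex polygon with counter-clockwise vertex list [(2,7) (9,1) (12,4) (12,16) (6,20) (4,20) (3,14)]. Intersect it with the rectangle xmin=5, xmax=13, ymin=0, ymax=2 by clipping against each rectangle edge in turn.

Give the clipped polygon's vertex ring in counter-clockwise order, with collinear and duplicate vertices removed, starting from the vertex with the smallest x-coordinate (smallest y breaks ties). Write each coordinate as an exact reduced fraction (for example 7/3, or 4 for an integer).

Clipped polygon: [(47/6,2) (9,1) (10,2)]

1. After x ≥ 5: [(5,31/7) (9,1) (12,4) (12,16) (6,20) (5,20)]
2. After x ≤ 13: [(5,31/7) (9,1) (12,4) (12,16) (6,20) (5,20)]
3. After y ≥ 0: [(5,31/7) (9,1) (12,4) (12,16) (6,20) (5,20)]
4. After y ≤ 2: [(47/6,2) (9,1) (10,2)]
5. Canonical ring: [(47/6,2) (9,1) (10,2)]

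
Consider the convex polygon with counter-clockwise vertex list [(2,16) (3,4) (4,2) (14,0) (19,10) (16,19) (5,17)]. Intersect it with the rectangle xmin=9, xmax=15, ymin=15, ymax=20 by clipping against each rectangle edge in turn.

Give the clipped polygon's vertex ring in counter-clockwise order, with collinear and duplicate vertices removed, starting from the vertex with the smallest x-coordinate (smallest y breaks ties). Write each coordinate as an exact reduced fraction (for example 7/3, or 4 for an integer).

Clipped polygon: [(9,15) (15,15) (15,207/11) (9,195/11)]

1. After x ≥ 9: [(9,1) (14,0) (19,10) (16,19) (9,195/11)]
2. After x ≤ 15: [(9,1) (14,0) (15,2) (15,207/11) (9,195/11)]
3. After y ≥ 15: [(9,15) (15,15) (15,207/11) (9,195/11)]
4. After y ≤ 20: [(9,15) (15,15) (15,207/11) (9,195/11)]
5. Canonical ring: [(9,15) (15,15) (15,207/11) (9,195/11)]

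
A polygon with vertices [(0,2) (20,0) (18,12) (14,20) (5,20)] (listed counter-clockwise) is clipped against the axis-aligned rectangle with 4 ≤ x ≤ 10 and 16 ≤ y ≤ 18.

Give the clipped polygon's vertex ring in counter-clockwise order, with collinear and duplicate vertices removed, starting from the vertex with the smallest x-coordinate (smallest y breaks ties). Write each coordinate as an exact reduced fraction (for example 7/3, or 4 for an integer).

Clipped polygon: [(4,16) (10,16) (10,18) (40/9,18) (4,82/5)]

1. After x ≥ 4: [(4,82/5) (4,8/5) (20,0) (18,12) (14,20) (5,20)]
2. After x ≤ 10: [(4,82/5) (4,8/5) (10,1) (10,20) (5,20)]
3. After y ≥ 16: [(4,82/5) (4,16) (10,16) (10,20) (5,20)]
4. After y ≤ 18: [(40/9,18) (4,82/5) (4,16) (10,16) (10,18)]
5. Canonical ring: [(4,16) (10,16) (10,18) (40/9,18) (4,82/5)]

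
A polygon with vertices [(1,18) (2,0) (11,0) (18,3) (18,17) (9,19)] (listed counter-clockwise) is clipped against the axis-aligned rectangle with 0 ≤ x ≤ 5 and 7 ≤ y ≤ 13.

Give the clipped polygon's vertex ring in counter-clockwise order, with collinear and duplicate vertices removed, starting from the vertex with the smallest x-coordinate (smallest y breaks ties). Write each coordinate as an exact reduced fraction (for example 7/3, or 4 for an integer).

1. After x ≥ 0: [(1,18) (2,0) (11,0) (18,3) (18,17) (9,19)]
2. After x ≤ 5: [(5,37/2) (1,18) (2,0) (5,0)]
3. After y ≥ 7: [(5,7) (5,37/2) (1,18) (29/18,7)]
4. After y ≤ 13: [(5,7) (5,13) (23/18,13) (29/18,7)]
5. Canonical ring: [(23/18,13) (29/18,7) (5,7) (5,13)]

Clipped polygon: [(23/18,13) (29/18,7) (5,7) (5,13)]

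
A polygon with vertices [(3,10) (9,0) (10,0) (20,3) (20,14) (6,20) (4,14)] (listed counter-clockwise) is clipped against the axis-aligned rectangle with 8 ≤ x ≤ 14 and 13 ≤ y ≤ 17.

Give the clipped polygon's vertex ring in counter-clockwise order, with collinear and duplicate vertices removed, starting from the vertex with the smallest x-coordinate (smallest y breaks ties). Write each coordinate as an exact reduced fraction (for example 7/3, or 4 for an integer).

Clipped polygon: [(8,13) (14,13) (14,116/7) (13,17) (8,17)]

1. After x ≥ 8: [(8,5/3) (9,0) (10,0) (20,3) (20,14) (8,134/7)]
2. After x ≤ 14: [(8,5/3) (9,0) (10,0) (14,6/5) (14,116/7) (8,134/7)]
3. After y ≥ 13: [(8,13) (14,13) (14,116/7) (8,134/7)]
4. After y ≤ 17: [(8,17) (8,13) (14,13) (14,116/7) (13,17)]
5. Canonical ring: [(8,13) (14,13) (14,116/7) (13,17) (8,17)]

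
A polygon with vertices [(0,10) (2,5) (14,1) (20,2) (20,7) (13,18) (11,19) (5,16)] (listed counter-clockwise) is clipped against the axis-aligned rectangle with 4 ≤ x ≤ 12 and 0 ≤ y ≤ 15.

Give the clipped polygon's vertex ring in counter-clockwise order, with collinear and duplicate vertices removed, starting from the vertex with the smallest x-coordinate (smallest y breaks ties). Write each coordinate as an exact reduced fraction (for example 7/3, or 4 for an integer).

1. After x ≥ 4: [(4,74/5) (4,13/3) (14,1) (20,2) (20,7) (13,18) (11,19) (5,16)]
2. After x ≤ 12: [(4,74/5) (4,13/3) (12,5/3) (12,37/2) (11,19) (5,16)]
3. After y ≥ 0: [(4,74/5) (4,13/3) (12,5/3) (12,37/2) (11,19) (5,16)]
4. After y ≤ 15: [(25/6,15) (4,74/5) (4,13/3) (12,5/3) (12,15)]
5. Canonical ring: [(4,13/3) (12,5/3) (12,15) (25/6,15) (4,74/5)]

Clipped polygon: [(4,13/3) (12,5/3) (12,15) (25/6,15) (4,74/5)]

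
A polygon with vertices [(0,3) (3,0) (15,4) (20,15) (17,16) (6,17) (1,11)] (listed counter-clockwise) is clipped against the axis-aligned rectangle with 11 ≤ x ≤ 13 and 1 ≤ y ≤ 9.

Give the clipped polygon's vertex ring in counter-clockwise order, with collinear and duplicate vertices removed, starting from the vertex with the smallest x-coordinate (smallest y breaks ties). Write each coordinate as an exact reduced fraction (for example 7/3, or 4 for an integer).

1. After x ≥ 11: [(11,8/3) (15,4) (20,15) (17,16) (11,182/11)]
2. After x ≤ 13: [(11,8/3) (13,10/3) (13,180/11) (11,182/11)]
3. After y ≥ 1: [(11,8/3) (13,10/3) (13,180/11) (11,182/11)]
4. After y ≤ 9: [(11,9) (11,8/3) (13,10/3) (13,9)]
5. Canonical ring: [(11,8/3) (13,10/3) (13,9) (11,9)]

Clipped polygon: [(11,8/3) (13,10/3) (13,9) (11,9)]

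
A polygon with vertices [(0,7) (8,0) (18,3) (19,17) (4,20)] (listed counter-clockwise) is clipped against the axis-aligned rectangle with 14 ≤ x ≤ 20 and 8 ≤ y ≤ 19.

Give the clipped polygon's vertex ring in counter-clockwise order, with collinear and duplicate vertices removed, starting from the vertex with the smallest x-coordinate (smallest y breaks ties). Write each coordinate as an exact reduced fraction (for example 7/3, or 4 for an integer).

Clipped polygon: [(14,8) (257/14,8) (19,17) (14,18)]

1. After x ≥ 14: [(14,9/5) (18,3) (19,17) (14,18)]
2. After x ≤ 20: [(14,9/5) (18,3) (19,17) (14,18)]
3. After y ≥ 8: [(14,8) (257/14,8) (19,17) (14,18)]
4. After y ≤ 19: [(14,8) (257/14,8) (19,17) (14,18)]
5. Canonical ring: [(14,8) (257/14,8) (19,17) (14,18)]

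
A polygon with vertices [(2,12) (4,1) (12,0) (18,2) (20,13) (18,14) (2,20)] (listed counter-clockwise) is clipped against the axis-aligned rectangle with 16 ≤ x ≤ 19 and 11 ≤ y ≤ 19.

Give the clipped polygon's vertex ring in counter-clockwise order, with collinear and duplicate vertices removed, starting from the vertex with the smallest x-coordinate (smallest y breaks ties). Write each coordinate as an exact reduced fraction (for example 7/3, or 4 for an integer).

1. After x ≥ 16: [(16,4/3) (18,2) (20,13) (18,14) (16,59/4)]
2. After x ≤ 19: [(16,4/3) (18,2) (19,15/2) (19,27/2) (18,14) (16,59/4)]
3. After y ≥ 11: [(16,11) (19,11) (19,27/2) (18,14) (16,59/4)]
4. After y ≤ 19: [(16,11) (19,11) (19,27/2) (18,14) (16,59/4)]
5. Canonical ring: [(16,11) (19,11) (19,27/2) (18,14) (16,59/4)]

Clipped polygon: [(16,11) (19,11) (19,27/2) (18,14) (16,59/4)]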